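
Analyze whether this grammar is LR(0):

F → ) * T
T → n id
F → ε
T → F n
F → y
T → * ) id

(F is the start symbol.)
No. Shift-reduce conflict between [F → .] and [F → . ) * T]

Augment with F' → F and build the canonical LR(0) collection (I0 = CLOSURE({[F' → . F]}), then GOTO on every symbol after a dot until no new states appear). It has 13 states:
  I0: { [F → . ) * T], [F → . y], [F → .], [F' → . F] }  — shift, reduce
  I1: { [F → ) . * T] }  — shift
  I2: { [F' → F .] }  — accept
  I3: { [F → y .] }  — reduce
  I4: { [F → ) * . T], [F → . ) * T], [F → . y], [F → .], [T → . * ) id], [T → . F n], [T → . n id] }  — shift, reduce
  I5: { [T → * . ) id] }  — shift
  I6: { [T → F . n] }  — shift
  I7: { [F → ) * T .] }  — reduce
  I8: { [T → n . id] }  — shift
  I9: { [T → n id .] }  — reduce
  I10: { [T → F n .] }  — reduce
  I11: { [T → * ) . id] }  — shift
  I12: { [T → * ) id .] }  — reduce

Conflict in state I0:
  Shift-reduce conflict between [F → .] and [F → . ) * T]
So the grammar is NOT LR(0).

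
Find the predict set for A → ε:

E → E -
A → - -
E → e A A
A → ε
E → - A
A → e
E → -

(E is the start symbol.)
{ $, '-', 'e' }

PREDICT(A → ε) = (FIRST(RHS) \ {ε}) ∪ (FOLLOW(A) if ε ∈ FIRST(RHS), i.e. RHS ⇒* ε)
The right-hand side is ε (FIRST(ε) = { ε }), so the predict set is FOLLOW(A) = { $, '-', 'e' }
PREDICT(A → ε) = { $, '-', 'e' }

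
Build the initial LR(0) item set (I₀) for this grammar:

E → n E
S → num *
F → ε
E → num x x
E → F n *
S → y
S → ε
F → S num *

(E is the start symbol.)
First, augment the grammar with E' → E
I₀ = CLOSURE({ [E' → . E] }):
  [E' → . E] has the dot before E: add [E → . n E], [E → . num x x], [E → . F n *]
  [E → . F n *] has the dot before F: add [F → .], [F → . S num *]
  [F → . S num *] has the dot before S: add [S → . num *], [S → . y], [S → .]
No further items can be added.

I₀ = { [E → . F n *], [E → . n E], [E → . num x x], [E' → . E], [F → . S num *], [F → .], [S → . num *], [S → . y], [S → .] }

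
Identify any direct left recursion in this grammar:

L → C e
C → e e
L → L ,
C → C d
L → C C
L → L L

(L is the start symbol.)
Yes, L, C are left-recursive

L → C e: starts with C
C → e e: starts with e
L → L ,: LEFT RECURSIVE (starts with L)
C → C d: LEFT RECURSIVE (starts with C)
L → C C: starts with C
L → L L: LEFT RECURSIVE (starts with L)

The grammar has direct left recursion on: L, C.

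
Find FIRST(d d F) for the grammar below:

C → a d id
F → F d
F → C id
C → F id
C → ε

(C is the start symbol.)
{ 'd' }

To compute FIRST(d d F), process the symbols left to right:
Symbol d is a terminal. Add 'd' and stop.
FIRST(d d F) = { 'd' }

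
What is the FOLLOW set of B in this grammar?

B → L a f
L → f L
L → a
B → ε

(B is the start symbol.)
B is the start symbol, so $ ∈ FOLLOW(B).
B does not occur on any right-hand side.

Taking the union: FOLLOW(B) = { $ }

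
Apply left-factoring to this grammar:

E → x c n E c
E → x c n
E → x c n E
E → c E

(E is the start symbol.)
E → x c n E'
E' → E E''
E'' → c
E'' → ε
E' → ε
E → c E

Left-factoring transforms A → αβ₁ | αβ₂ into A → αA' and A' → β₁ | β₂
(α is the longest common prefix among the alternatives). Repeat until
no nonterminal has two alternatives with a common prefix.

Round 1: E has alternatives sharing prefix 'x c n'. Introduce E': E → x c n E'
  Add: E' → E c
  Add: E' → ε
  Add: E' → E

Round 2: E' has alternatives sharing prefix 'E'. Introduce E'': E' → E E''
  Add: E'' → c
  Add: E'' → ε

No remaining common prefixes — done.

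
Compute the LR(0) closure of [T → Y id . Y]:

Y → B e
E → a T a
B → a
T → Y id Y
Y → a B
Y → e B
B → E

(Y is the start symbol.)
To compute CLOSURE, for each item [A → α.Bβ] where B is a non-terminal, add [B → .γ] for all productions B → γ; repeat for the newly added items until nothing changes.

Start with: [T → Y id . Y]
  [T → Y id . Y] has the dot before Y: add [Y → . B e], [Y → . a B], [Y → . e B]
  [Y → . B e] has the dot before B: add [B → . a], [B → . E]
  [B → . E] has the dot before E: add [E → . a T a]
No further items can be added.

CLOSURE = { [B → . E], [B → . a], [E → . a T a], [T → Y id . Y], [Y → . B e], [Y → . a B], [Y → . e B] }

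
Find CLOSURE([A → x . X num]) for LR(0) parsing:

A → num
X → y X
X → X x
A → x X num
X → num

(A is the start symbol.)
Start with: [A → x . X num]
  [A → x . X num] has the dot before X: add [X → . y X], [X → . X x], [X → . num]
No further items can be added.

CLOSURE = { [A → x . X num], [X → . X x], [X → . num], [X → . y X] }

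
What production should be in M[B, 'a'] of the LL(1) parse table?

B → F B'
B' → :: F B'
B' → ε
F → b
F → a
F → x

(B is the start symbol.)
To find M[B, 'a'], we find productions for B where 'a' is in the predict set (PREDICT(N → α) = (FIRST(α) \ {ε}) ∪ (FOLLOW(N) if α ⇒* ε)).

Relevant sets:
  FIRST(F) = { 'a', 'b', 'x' }

B → F B': PREDICT = { 'a', 'b', 'x' }
  'a' is in predict set, so this production goes in M[B, 'a']

M[B, 'a'] = B → F B'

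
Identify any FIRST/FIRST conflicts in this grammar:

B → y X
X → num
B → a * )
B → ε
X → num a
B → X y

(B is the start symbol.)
Yes. X → num / X → num a on { 'num' }

FIRST sets of the non-terminals at (or reachable through a nullable prefix from) the front of some alternative:
  FIRST(X) = { 'num' }

Productions for B:
  B → y X: FIRST = { 'y' }
  B → a * ): FIRST = { 'a' }
  B → ε: FIRST = { ε }
  B → X y: FIRST = { 'num' }
Productions for X:
  X → num: FIRST = { 'num' }
  X → num a: FIRST = { 'num' }

Conflict for X: X → num and X → num a
  Overlap: { 'num' }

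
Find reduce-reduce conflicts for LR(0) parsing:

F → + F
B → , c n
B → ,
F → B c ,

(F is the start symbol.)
No reduce-reduce conflicts

A reduce-reduce conflict occurs when an LR(0) state has two complete items [A → α .] and [B → β .] — both call for a reduction, and with no lookahead the parser cannot choose between them.

Augment with F' → F and build the canonical LR(0) collection (I0 = CLOSURE({[F' → . F]}), then GOTO on every symbol after a dot until no new states appear). It has 10 states:
  I0: { [B → . , c n], [B → . ,], [F → . + F], [F → . B c ,], [F' → . F] }  — shift
  I1: { [B → . , c n], [B → . ,], [F → + . F], [F → . + F], [F → . B c ,] }  — shift
  I2: { [B → , . c n], [B → , .] }  — shift, reduce
  I3: { [F → B . c ,] }  — shift
  I4: { [F' → F .] }  — accept
  I5: { [F → B c . ,] }  — shift
  I6: { [F → B c , .] }  — reduce
  I7: { [B → , c . n] }  — shift
  I8: { [B → , c n .] }  — reduce
  I9: { [F → + F .] }  — reduce

No state contains more than one complete item.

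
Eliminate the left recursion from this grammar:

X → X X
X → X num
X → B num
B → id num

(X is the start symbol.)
X is directly left-recursive. The standard transformation for
  A → A α₁ | ... | A α_m | β₁ | ... | β_n
is
  A  → β₁ A' | ... | β_n A'
  A' → α₁ A' | ... | α_m A' | ε

X → B num becomes X → B num X'
X → X X becomes X' → X X'
X → X num becomes X' → num X'
Add X' → ε

Productions for other non-terminals are unchanged:
  B → id num

Resulting grammar:
X → B num X'
X' → X X'
X' → num X'
X' → ε
B → id num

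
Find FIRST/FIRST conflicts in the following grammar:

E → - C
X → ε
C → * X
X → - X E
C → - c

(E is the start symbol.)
Productions for X:
  X → ε: FIRST = { ε }
  X → - X E: FIRST = { '-' }
Productions for C:
  C → * X: FIRST = { '*' }
  C → - c: FIRST = { '-' }
E has only one production, so no FIRST/FIRST conflict is possible there.

All alternatives of each non-terminal have pairwise disjoint FIRST sets.

Answer: No FIRST/FIRST conflicts.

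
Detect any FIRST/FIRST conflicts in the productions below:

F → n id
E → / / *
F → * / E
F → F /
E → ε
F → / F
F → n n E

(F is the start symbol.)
Yes. F → n id / F → F '/' on { 'n' }; F → n id / F → n n E on { 'n' }; F → '*' '/' E / F → F '/' on { '*' }; F → F '/' / F → '/' F on { '/' }; F → F '/' / F → n n E on { 'n' }

FIRST sets of the non-terminals at (or reachable through a nullable prefix from) the front of some alternative:
  FIRST(F) = { '*', '/', 'n' }

Productions for F:
  F → n id: FIRST = { 'n' }
  F → * / E: FIRST = { '*' }
  F → F /: FIRST = { '*', '/', 'n' }
  F → / F: FIRST = { '/' }
  F → n n E: FIRST = { 'n' }
Productions for E:
  E → / / *: FIRST = { '/' }
  E → ε: FIRST = { ε }

Conflict for F: F → n id and F → F /
  Overlap: { 'n' }
Conflict for F: F → n id and F → n n E
  Overlap: { 'n' }
Conflict for F: F → * / E and F → F /
  Overlap: { '*' }
Conflict for F: F → F / and F → / F
  Overlap: { '/' }
Conflict for F: F → F / and F → n n E
  Overlap: { 'n' }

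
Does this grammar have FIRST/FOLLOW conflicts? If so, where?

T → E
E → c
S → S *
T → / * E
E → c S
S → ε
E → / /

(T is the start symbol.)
Yes. S → S '*' with FOLLOW(S) on { '*' }

A FIRST/FOLLOW conflict occurs when a non-terminal N has a nullable alternative N → β (β ⇒* ε) and another alternative N → α with FIRST(α) ∩ FOLLOW(N) ≠ ∅: on such a lookahead the parser cannot decide between expanding α and letting N vanish via β.

Nullable non-terminals: S.
FIRST sets used below: FIRST(S) = { '*', ε }

S: nullable alternative(s) S → ε; FOLLOW(S) = { $, '*' }
  S → S *: FIRST \ {ε} = { '*' } — overlaps FOLLOW(S) on { '*' }: CONFLICT
  S → ε: FIRST \ {ε} = { } — this is the only nullable alternative, skip

E, T have no nullable alternative, so no FIRST/FOLLOW check is needed there.

So the grammar has 1 FIRST/FOLLOW conflict (marked CONFLICT above).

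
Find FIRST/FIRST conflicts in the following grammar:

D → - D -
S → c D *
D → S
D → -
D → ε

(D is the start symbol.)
Yes. D → '-' D '-' / D → '-' on { '-' }

A FIRST/FIRST conflict occurs when two productions N → α and N → β for the same non-terminal have FIRST(α) ∩ FIRST(β) ≠ ∅ (with ε ∈ FIRST of a nullable right-hand side, so two nullable alternatives also conflict).

FIRST sets of the non-terminals at (or reachable through a nullable prefix from) the front of some alternative:
  FIRST(S) = { 'c' }

Productions for D:
  D → - D -: FIRST = { '-' }
  D → S: FIRST = { 'c' }
  D → -: FIRST = { '-' }
  D → ε: FIRST = { ε }
S has only one production, so no FIRST/FIRST conflict is possible there.

Conflict for D: D → - D - and D → -
  Overlap: { '-' }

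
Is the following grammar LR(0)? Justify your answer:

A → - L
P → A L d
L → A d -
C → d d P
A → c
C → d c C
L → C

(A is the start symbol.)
Augment with A' → A and build the canonical LR(0) collection (I0 = CLOSURE({[A' → . A]}), then GOTO on every symbol after a dot until no new states appear). It has 17 states:
  I0: { [A → . - L], [A → . c], [A' → . A] }  — shift
  I1: { [A → - . L], [A → . - L], [A → . c], [C → . d c C], [C → . d d P], [L → . A d -], [L → . C] }  — shift
  I2: { [A' → A .] }  — accept
  I3: { [A → c .] }  — reduce
  I4: { [L → A . d -] }  — shift
  I5: { [L → C .] }  — reduce
  I6: { [A → - L .] }  — reduce
  I7: { [C → d . c C], [C → d . d P] }  — shift
  I8: { [C → . d c C], [C → . d d P], [C → d c . C] }  — shift
  I9: { [A → . - L], [A → . c], [C → d d . P], [P → . A L d] }  — shift
  I10: { [A → . - L], [A → . c], [C → . d c C], [C → . d d P], [L → . A d -], [L → . C], [P → A . L d] }  — shift
  I11: { [C → d d P .] }  — reduce
  I12: { [P → A L . d] }  — shift
  I13: { [P → A L d .] }  — reduce
  I14: { [C → d c C .] }  — reduce
  I15: { [L → A d . -] }  — shift
  I16: { [L → A d - .] }  — reduce

Every state is either a pure shift/goto state or contains exactly one complete item and nothing to shift — no conflicts. The grammar is LR(0).

Answer: Yes, the grammar is LR(0)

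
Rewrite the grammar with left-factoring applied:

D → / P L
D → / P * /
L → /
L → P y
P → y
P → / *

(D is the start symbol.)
Left-factoring transforms A → αβ₁ | αβ₂ into A → αA' and A' → β₁ | β₂
(α is the longest common prefix among the alternatives). Repeat until
no nonterminal has two alternatives with a common prefix.

Round 1: D has alternatives sharing prefix '/ P'. Introduce D': D → / P D'
  Add: D' → L
  Add: D' → * /

No remaining common prefixes — done.

Resulting grammar:
D → / P D'
D' → L
D' → * /
L → /
L → P y
P → y
P → / *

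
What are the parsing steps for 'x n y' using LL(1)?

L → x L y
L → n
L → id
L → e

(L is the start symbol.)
LL(1) parsing maintains a stack (initially the start symbol over $) and the input. At each step: if the stack top is a terminal, match it against the current input token; if it is a non-terminal N, replace it with the RHS of M[N, lookahead] (the unique production whose predict set contains the lookahead).

Stack is shown with the top on the left.

Stack    Input    Action
------------------------
L $      x n y $  output L → x L y
x L y $  x n y $  match 'x'
L y $    n y $    output L → n
n y $    n y $    match 'n'
y $      y $      match 'y'
$        $        accept

The string is accepted.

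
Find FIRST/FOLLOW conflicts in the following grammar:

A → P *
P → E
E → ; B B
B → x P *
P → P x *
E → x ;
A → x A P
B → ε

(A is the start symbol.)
Yes. B → x P '*' with FOLLOW(B) on { 'x' }

A FIRST/FOLLOW conflict occurs when a non-terminal N has a nullable alternative N → β (β ⇒* ε) and another alternative N → α with FIRST(α) ∩ FOLLOW(N) ≠ ∅: on such a lookahead the parser cannot decide between expanding α and letting N vanish via β.

Nullable non-terminals: B.

B: nullable alternative(s) B → ε; FOLLOW(B) = { $, '*', ';', 'x' }
  B → x P *: FIRST \ {ε} = { 'x' } — overlaps FOLLOW(B) on { 'x' }: CONFLICT
  B → ε: FIRST \ {ε} = { } — this is the only nullable alternative, skip

A, E, P have no nullable alternative, so no FIRST/FOLLOW check is needed there.

So the grammar has 1 FIRST/FOLLOW conflict (marked CONFLICT above).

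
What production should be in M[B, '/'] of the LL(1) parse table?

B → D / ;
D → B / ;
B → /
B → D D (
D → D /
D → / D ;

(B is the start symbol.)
B → D / ;, B → /, B → D D (

To find M[B, '/'], we find productions for B where '/' is in the predict set (PREDICT(N → α) = (FIRST(α) \ {ε}) ∪ (FOLLOW(N) if α ⇒* ε)).

Relevant sets:
  FIRST(D) = { '/' }

B → D / ;: PREDICT = { '/' }
  '/' is in predict set, so this production goes in M[B, '/']
B → /: PREDICT = { '/' }
  '/' is in predict set, so this production goes in M[B, '/']
B → D D (: PREDICT = { '/' }
  '/' is in predict set, so this production goes in M[B, '/']

M[B, '/'] = B → D / ;, B → /, B → D D (  (a multiply-defined cell — the grammar is not LL(1))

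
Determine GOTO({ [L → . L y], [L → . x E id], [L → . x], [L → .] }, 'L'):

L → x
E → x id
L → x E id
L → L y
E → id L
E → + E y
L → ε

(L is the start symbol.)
GOTO(I, 'L') = CLOSURE({ [A → αX.β] : [A → α.Xβ] ∈ I, X = 'L' })

Items with dot before 'L', with the dot advanced:
  [L → . L y] → [L → L . y]
Closure adds nothing (no advanced item has the dot before a non-terminal).

GOTO = { [L → L . y] }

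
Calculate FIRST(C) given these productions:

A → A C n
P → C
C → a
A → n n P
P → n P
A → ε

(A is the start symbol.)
{ 'a' }

To compute FIRST(C), examine every production with C on the left-hand side, reading each right-hand side left to right until a non-nullable symbol is reached.

From C → a:
  - a is a terminal: add 'a' and stop

Collecting: FIRST(C) = { 'a' }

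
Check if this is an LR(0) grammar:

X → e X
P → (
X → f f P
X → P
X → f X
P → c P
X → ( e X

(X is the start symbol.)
No. Shift-reduce conflict between [P → ( .] and [X → ( . e X]

Augment with X' → X and build the canonical LR(0) collection (I0 = CLOSURE({[X' → . X]}), then GOTO on every symbol after a dot until no new states appear). It has 15 states:
  I0: { [P → . (], [P → . c P], [X → . ( e X], [X → . P], [X → . e X], [X → . f X], [X → . f f P], [X' → . X] }  — shift
  I1: { [P → ( .], [X → ( . e X] }  — shift, reduce
  I2: { [X → P .] }  — reduce
  I3: { [X' → X .] }  — accept
  I4: { [P → . (], [P → . c P], [P → c . P] }  — shift
  I5: { [P → . (], [P → . c P], [X → . ( e X], [X → . P], [X → . e X], [X → . f X], [X → . f f P], [X → e . X] }  — shift
  I6: { [P → . (], [P → . c P], [X → . ( e X], [X → . P], [X → . e X], [X → . f X], [X → . f f P], [X → f . X], [X → f . f P] }  — shift
  I7: { [X → f X .] }  — reduce
  I8: { [P → . (], [P → . c P], [X → . ( e X], [X → . P], [X → . e X], [X → . f X], [X → . f f P], [X → f . X], [X → f . f P], [X → f f . P] }  — shift
  I9: { [X → P .], [X → f f P .] }  — 2 reduces
  I10: { [X → e X .] }  — reduce
  I11: { [P → ( .] }  — reduce
  I12: { [P → c P .] }  — reduce
  I13: { [P → . (], [P → . c P], [X → ( e . X], [X → . ( e X], [X → . P], [X → . e X], [X → . f X], [X → . f f P] }  — shift
  I14: { [X → ( e X .] }  — reduce

Conflict in state I1:
  Shift-reduce conflict between [P → ( .] and [X → ( . e X]
So the grammar is NOT LR(0).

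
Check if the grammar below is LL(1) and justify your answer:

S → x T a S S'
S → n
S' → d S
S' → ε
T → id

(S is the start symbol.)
Relevant sets:
  FOLLOW(S') = { $, 'd' }

For S:
  PREDICT(S → x T a S S') = { 'x' }
  PREDICT(S → n) = { 'n' }
For S':
  PREDICT(S' → d S) = { 'd' }
  PREDICT(S' → ε) = { $, 'd' }
T has a single production, so nothing to check there.

Conflict found: Predict set conflict for S': { 'd' }
The grammar is NOT LL(1).

Answer: No. Predict set conflict for S': { 'd' }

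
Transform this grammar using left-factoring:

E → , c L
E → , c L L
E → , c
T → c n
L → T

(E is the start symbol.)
Left-factoring transforms A → αβ₁ | αβ₂ into A → αA' and A' → β₁ | β₂
(α is the longest common prefix among the alternatives). Repeat until
no nonterminal has two alternatives with a common prefix.

Round 1: E has alternatives sharing prefix ', c'. Introduce E': E → , c E'
  Add: E' → L
  Add: E' → L L
  Add: E' → ε

Round 2: E' has alternatives sharing prefix 'L'. Introduce E'': E' → L E''
  Add: E'' → ε
  Add: E'' → L

No remaining common prefixes — done.

Resulting grammar:
E → , c E'
E' → L E''
E'' → ε
E'' → L
E' → ε
T → c n
L → T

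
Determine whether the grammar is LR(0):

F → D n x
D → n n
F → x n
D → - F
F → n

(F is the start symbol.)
No. Shift-reduce conflict between [F → n .] and [D → n . n]

Augment with F' → F and build the canonical LR(0) collection (I0 = CLOSURE({[F' → . F]}), then GOTO on every symbol after a dot until no new states appear). It has 11 states:
  I0: { [D → . - F], [D → . n n], [F → . D n x], [F → . n], [F → . x n], [F' → . F] }  — shift
  I1: { [D → - . F], [D → . - F], [D → . n n], [F → . D n x], [F → . n], [F → . x n] }  — shift
  I2: { [F → D . n x] }  — shift
  I3: { [F' → F .] }  — accept
  I4: { [D → n . n], [F → n .] }  — shift, reduce
  I5: { [F → x . n] }  — shift
  I6: { [F → x n .] }  — reduce
  I7: { [D → n n .] }  — reduce
  I8: { [F → D n . x] }  — shift
  I9: { [F → D n x .] }  — reduce
  I10: { [D → - F .] }  — reduce

Conflict in state I4:
  Shift-reduce conflict between [F → n .] and [D → n . n]
So the grammar is NOT LR(0).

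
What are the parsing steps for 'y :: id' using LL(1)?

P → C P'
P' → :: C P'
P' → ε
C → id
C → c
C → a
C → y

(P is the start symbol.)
Stack is shown with the top on the left.

Stack      Input      Action
----------------------------
P $        y :: id $  output P → C P'
C P' $     y :: id $  output C → y
y P' $     y :: id $  match 'y'
P' $       :: id $    output P' → :: C P'
:: C P' $  :: id $    match '::'
C P' $     id $       output C → id
id P' $    id $       match 'id'
P' $       $          output P' → ε
$          $          accept

The string is accepted.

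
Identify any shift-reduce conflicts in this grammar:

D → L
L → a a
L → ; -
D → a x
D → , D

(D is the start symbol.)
No shift-reduce conflicts

A shift-reduce conflict occurs when an LR(0) state has both:
  - a complete (reduce) item [A → α .] (dot at the end), and
  - a shift item [B → β . c γ] (dot before a terminal).

Augment with D' → D and build the canonical LR(0) collection (I0 = CLOSURE({[D' → . D]}), then GOTO on every symbol after a dot until no new states appear). It has 10 states:
  I0: { [D → . , D], [D → . L], [D → . a x], [D' → . D], [L → . ; -], [L → . a a] }  — shift
  I1: { [D → , . D], [D → . , D], [D → . L], [D → . a x], [L → . ; -], [L → . a a] }  — shift
  I2: { [L → ; . -] }  — shift
  I3: { [D' → D .] }  — accept
  I4: { [D → L .] }  — reduce
  I5: { [D → a . x], [L → a . a] }  — shift
  I6: { [L → a a .] }  — reduce
  I7: { [D → a x .] }  — reduce
  I8: { [L → ; - .] }  — reduce
  I9: { [D → , D .] }  — reduce

No state contains both a complete item and a shift item.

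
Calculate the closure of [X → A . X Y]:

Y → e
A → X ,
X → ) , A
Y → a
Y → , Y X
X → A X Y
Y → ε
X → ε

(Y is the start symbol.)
To compute CLOSURE, for each item [A → α.Bβ] where B is a non-terminal, add [B → .γ] for all productions B → γ; repeat for the newly added items until nothing changes.

Start with: [X → A . X Y]
  [X → A . X Y] has the dot before X: add [X → . ) , A], [X → . A X Y], [X → .]
  [X → . A X Y] has the dot before A: add [A → . X ,]
No further items can be added.

CLOSURE = { [A → . X ,], [X → . ) , A], [X → . A X Y], [X → .], [X → A . X Y] }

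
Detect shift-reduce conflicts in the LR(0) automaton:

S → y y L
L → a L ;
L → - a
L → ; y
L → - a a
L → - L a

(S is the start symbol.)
Yes — I12: [L → - a .] vs [L → . - L a]; I13: [L → - a a .] vs [L → . - L a]

A shift-reduce conflict occurs when an LR(0) state has both:
  - a complete (reduce) item [A → α .] (dot at the end), and
  - a shift item [B → β . c γ] (dot before a terminal).

Augment with S' → S and build the canonical LR(0) collection (I0 = CLOSURE({[S' → . S]}), then GOTO on every symbol after a dot until no new states appear). It has 15 states:
  I0: { [S → . y y L], [S' → . S] }  — shift
  I1: { [S' → S .] }  — accept
  I2: { [S → y . y L] }  — shift
  I3: { [L → . - L a], [L → . - a a], [L → . - a], [L → . ; y], [L → . a L ;], [S → y y . L] }  — shift
  I4: { [L → - . L a], [L → - . a a], [L → - . a], [L → . - L a], [L → . - a a], [L → . - a], [L → . ; y], [L → . a L ;] }  — shift
  I5: { [L → ; . y] }  — shift
  I6: { [S → y y L .] }  — reduce
  I7: { [L → . - L a], [L → . - a a], [L → . - a], [L → . ; y], [L → . a L ;], [L → a . L ;] }  — shift
  I8: { [L → a L . ;] }  — shift
  I9: { [L → a L ; .] }  — reduce
  I10: { [L → ; y .] }  — reduce
  I11: { [L → - L . a] }  — shift
  I12: { [L → - a . a], [L → - a .], [L → . - L a], [L → . - a a], [L → . - a], [L → . ; y], [L → . a L ;], [L → a . L ;] }  — shift, reduce
  I13: { [L → - a a .], [L → . - L a], [L → . - a a], [L → . - a], [L → . ; y], [L → . a L ;], [L → a . L ;] }  — shift, reduce
  I14: { [L → - L a .] }  — reduce

I12 contains reduce item [L → - a .] and shift items [L → . - L a], [L → . - a], [L → . - a a], [L → - a . a], [L → . ; y], [L → . a L ;] — shift-reduce conflict.
I13 contains reduce item [L → - a a .] and shift items [L → . - L a], [L → . - a], [L → . - a a], [L → . ; y], [L → . a L ;] — shift-reduce conflict.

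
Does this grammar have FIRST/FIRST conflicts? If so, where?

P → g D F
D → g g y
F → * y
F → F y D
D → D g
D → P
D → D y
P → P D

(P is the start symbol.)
FIRST sets of the non-terminals at (or reachable through a nullable prefix from) the front of some alternative:
  FIRST(P) = { 'g' }
  FIRST(D) = { 'g' }
  FIRST(F) = { '*' }

Productions for P:
  P → g D F: FIRST = { 'g' }
  P → P D: FIRST = { 'g' }
Productions for D:
  D → g g y: FIRST = { 'g' }
  D → D g: FIRST = { 'g' }
  D → P: FIRST = { 'g' }
  D → D y: FIRST = { 'g' }
Productions for F:
  F → * y: FIRST = { '*' }
  F → F y D: FIRST = { '*' }

Conflict for P: P → g D F and P → P D
  Overlap: { 'g' }
Conflict for D: D → g g y and D → D g
  Overlap: { 'g' }
Conflict for D: D → g g y and D → P
  Overlap: { 'g' }
Conflict for D: D → g g y and D → D y
  Overlap: { 'g' }
Conflict for D: D → D g and D → P
  Overlap: { 'g' }
Conflict for D: D → D g and D → D y
  Overlap: { 'g' }
Conflict for D: D → P and D → D y
  Overlap: { 'g' }
Conflict for F: F → * y and F → F y D
  Overlap: { '*' }

Answer: Yes. P → g D F / P → P D on { 'g' }; D → g g y / D → D g on { 'g' }; D → g g y / D → P on { 'g' }; D → g g y / D → D y on { 'g' }; D → D g / D → P on { 'g' }; D → D g / D → D y on { 'g' }; D → P / D → D y on { 'g' }; F → '*' y / F → F y D on { '*' }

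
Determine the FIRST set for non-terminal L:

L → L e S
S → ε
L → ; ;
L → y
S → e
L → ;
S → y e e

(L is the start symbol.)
{ ';', 'y' }

To compute FIRST(L), examine every production with L on the left-hand side, reading each right-hand side left to right until a non-nullable symbol is reached.

From L → L e S:
  - L is the symbol being defined: contributes nothing new
    L is not nullable, so stop
From L → ; ;:
  - ';' is a terminal: add ';' and stop
From L → y:
  - y is a terminal: add 'y' and stop
From L → ;:
  - ';' is a terminal: add ';' and stop

Collecting: FIRST(L) = { ';', 'y' }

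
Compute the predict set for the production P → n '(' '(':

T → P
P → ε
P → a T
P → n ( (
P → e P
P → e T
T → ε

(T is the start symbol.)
PREDICT(P → n '(' '(') = (FIRST(RHS) \ {ε}) ∪ (FOLLOW(P) if ε ∈ FIRST(RHS), i.e. RHS ⇒* ε)
FIRST(n '(' '(') = { 'n' }
ε ∉ FIRST(n '(' '('), so FOLLOW(P) is not added.
PREDICT(P → n '(' '(') = { 'n' }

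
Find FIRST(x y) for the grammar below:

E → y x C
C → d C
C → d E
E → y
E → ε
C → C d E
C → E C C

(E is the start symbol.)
To compute FIRST(x y), process the symbols left to right:
Symbol x is a terminal. Add 'x' and stop.
FIRST(x y) = { 'x' }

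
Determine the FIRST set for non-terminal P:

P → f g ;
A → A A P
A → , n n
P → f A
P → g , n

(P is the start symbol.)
{ 'f', 'g' }

From P → f g ;:
  - f is a terminal: add 'f' and stop
From P → f A:
  - f is a terminal: add 'f' and stop
From P → g , n:
  - g is a terminal: add 'g' and stop

Collecting: FIRST(P) = { 'f', 'g' }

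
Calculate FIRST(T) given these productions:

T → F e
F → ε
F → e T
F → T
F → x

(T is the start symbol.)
FIRST sets of the other non-terminals involved (by the same procedure, iterated to a fixed point):
  FIRST(F) = { 'e', 'x', ε }

From T → F e:
  - F is a non-terminal: add FIRST(F) \ {ε} = { 'e', 'x' }
    F is nullable, so continue to the next symbol
  - e is a terminal: add 'e' and stop

Collecting: FIRST(T) = { 'e', 'x' }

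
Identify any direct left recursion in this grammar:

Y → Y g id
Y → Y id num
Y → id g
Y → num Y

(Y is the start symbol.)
Yes, Y is left-recursive

Direct left recursion occurs when N → N α for some non-terminal N (the right-hand side begins with the left-hand side itself).

Y → Y g id: LEFT RECURSIVE (starts with Y)
Y → Y id num: LEFT RECURSIVE (starts with Y)
Y → id g: starts with id
Y → num Y: starts with num

The grammar has direct left recursion on: Y.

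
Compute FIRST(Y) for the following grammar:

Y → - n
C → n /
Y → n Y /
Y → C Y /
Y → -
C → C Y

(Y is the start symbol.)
To compute FIRST(Y), examine every production with Y on the left-hand side, reading each right-hand side left to right until a non-nullable symbol is reached.

FIRST sets of the other non-terminals involved (by the same procedure, iterated to a fixed point):
  FIRST(C) = { 'n' }

From Y → - n:
  - '-' is a terminal: add '-' and stop
From Y → n Y /:
  - n is a terminal: add 'n' and stop
From Y → C Y /:
  - C is a non-terminal: add FIRST(C) \ {ε} = { 'n' }
    C is not nullable, so stop
From Y → -:
  - '-' is a terminal: add '-' and stop

Collecting: FIRST(Y) = { '-', 'n' }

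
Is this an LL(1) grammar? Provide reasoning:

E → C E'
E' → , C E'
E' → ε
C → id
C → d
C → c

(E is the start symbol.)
Yes, the grammar is LL(1).

A grammar is LL(1) if for each non-terminal N with multiple productions, the predict sets of those productions are pairwise disjoint, where PREDICT(N → α) = (FIRST(α) \ {ε}) ∪ (FOLLOW(N) if α ⇒* ε).

Relevant sets:
  FOLLOW(E') = { $ }

For E':
  PREDICT(E' → ',' C E') = { ',' }
  PREDICT(E' → ε) = { $ }
For C:
  PREDICT(C → id) = { 'id' }
  PREDICT(C → d) = { 'd' }
  PREDICT(C → c) = { 'c' }
E has a single production, so nothing to check there.

All predict sets are disjoint. The grammar IS LL(1).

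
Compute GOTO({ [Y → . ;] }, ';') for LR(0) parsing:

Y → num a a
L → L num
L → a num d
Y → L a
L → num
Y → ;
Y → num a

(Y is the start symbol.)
{ [Y → ; .] }

GOTO(I, ';') = CLOSURE({ [A → αX.β] : [A → α.Xβ] ∈ I, X = ';' })

Items with dot before ';', with the dot advanced:
  [Y → . ;] → [Y → ; .]
Closure adds nothing (no advanced item has the dot before a non-terminal).

GOTO = { [Y → ; .] }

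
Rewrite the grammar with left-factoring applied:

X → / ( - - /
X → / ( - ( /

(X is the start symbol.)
Left-factoring transforms A → αβ₁ | αβ₂ into A → αA' and A' → β₁ | β₂
(α is the longest common prefix among the alternatives). Repeat until
no nonterminal has two alternatives with a common prefix.

Round 1: X has alternatives sharing prefix '/ ( -'. Introduce X': X → / ( - X'
  Add: X' → - /
  Add: X' → ( /

No remaining common prefixes — done.

Resulting grammar:
X → / ( - X'
X' → - /
X' → ( /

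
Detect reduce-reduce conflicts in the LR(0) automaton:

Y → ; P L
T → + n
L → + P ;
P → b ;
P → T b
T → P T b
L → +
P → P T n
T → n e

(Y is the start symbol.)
Yes — I15: [P → T b .] vs [T → P T b .]

A reduce-reduce conflict occurs when an LR(0) state has two complete items [A → α .] and [B → β .] — both call for a reduction, and with no lookahead the parser cannot choose between them.

Augment with Y' → Y and build the canonical LR(0) collection (I0 = CLOSURE({[Y' → . Y]}), then GOTO on every symbol after a dot until no new states appear). It has 21 states:
  I0: { [Y → . ; P L], [Y' → . Y] }  — shift
  I1: { [P → . P T n], [P → . T b], [P → . b ;], [T → . + n], [T → . P T b], [T → . n e], [Y → ; . P L] }  — shift
  I2: { [Y' → Y .] }  — accept
  I3: { [T → + . n] }  — shift
  I4: { [L → . + P ;], [L → . +], [P → . P T n], [P → . T b], [P → . b ;], [P → P . T n], [T → . + n], [T → . P T b], [T → . n e], [T → P . T b], [Y → ; P . L] }  — shift
  I5: { [P → T . b] }  — shift
  I6: { [P → b . ;] }  — shift
  I7: { [T → n . e] }  — shift
  I8: { [T → n e .] }  — reduce
  I9: { [P → b ; .] }  — reduce
  I10: { [P → T b .] }  — reduce
  I11: { [L → + . P ;], [L → + .], [P → . P T n], [P → . T b], [P → . b ;], [T → + . n], [T → . + n], [T → . P T b], [T → . n e] }  — shift, reduce
  I12: { [Y → ; P L .] }  — reduce
  I13: { [P → . P T n], [P → . T b], [P → . b ;], [P → P . T n], [T → . + n], [T → . P T b], [T → . n e], [T → P . T b] }  — shift
  I14: { [P → P T . n], [P → T . b], [T → P T . b] }  — shift
  I15: { [P → T b .], [T → P T b .] }  — 2 reduces
  I16: { [P → P T n .] }  — reduce
  I17: { [L → + P . ;], [P → . P T n], [P → . T b], [P → . b ;], [P → P . T n], [T → . + n], [T → . P T b], [T → . n e], [T → P . T b] }  — shift
  I18: { [T → + n .], [T → n . e] }  — shift, reduce
  I19: { [L → + P ; .] }  — reduce
  I20: { [T → + n .] }  — reduce

I15 contains complete items [P → T b .], [T → P T b .] — reduce-reduce conflict.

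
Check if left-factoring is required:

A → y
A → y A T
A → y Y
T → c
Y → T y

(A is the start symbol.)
Yes, A has productions with common prefix 'y'

Left-factoring is needed when two productions for the same non-terminal
share a common prefix on the right-hand side.

Productions for A:
  A → y
  A → y A T
  A → y Y

Found common prefix 'y' in productions for A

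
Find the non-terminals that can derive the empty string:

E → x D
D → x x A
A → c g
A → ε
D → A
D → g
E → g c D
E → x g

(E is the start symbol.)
{ 'A', 'D' }

A non-terminal is nullable if it can derive ε (the empty string): either it has an ε-production, or it has a production whose right-hand side consists entirely of nullable non-terminals.

ε-productions: A → ε
So A is immediately nullable.
D → A: every symbol on the right is nullable, so D is nullable too.
No further non-terminal can be added: every production for the remaining non-terminals contains a terminal or a non-nullable non-terminal.
Nullable = { 'A', 'D' }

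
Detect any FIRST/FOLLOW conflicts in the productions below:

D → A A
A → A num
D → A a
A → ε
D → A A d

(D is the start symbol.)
Yes. A → A num with FOLLOW(A) on { 'num' }

A FIRST/FOLLOW conflict occurs when a non-terminal N has a nullable alternative N → β (β ⇒* ε) and another alternative N → α with FIRST(α) ∩ FOLLOW(N) ≠ ∅: on such a lookahead the parser cannot decide between expanding α and letting N vanish via β.

Nullable non-terminals: A, D.
FIRST sets used below: FIRST(A) = { 'num', ε }

A: nullable alternative(s) A → ε; FOLLOW(A) = { $, 'a', 'd', 'num' }
  A → A num: FIRST \ {ε} = { 'num' } — overlaps FOLLOW(A) on { 'num' }: CONFLICT
  A → ε: FIRST \ {ε} = { } — this is the only nullable alternative, skip

D: nullable alternative(s) D → A A; FOLLOW(D) = { $ }
  D → A A: FIRST \ {ε} = { 'num' } — this is the only nullable alternative, skip
  D → A a: FIRST \ {ε} = { 'a', 'num' } — disjoint from FOLLOW(D)
  D → A A d: FIRST \ {ε} = { 'd', 'num' } — disjoint from FOLLOW(D)

So the grammar has 1 FIRST/FOLLOW conflict (marked CONFLICT above).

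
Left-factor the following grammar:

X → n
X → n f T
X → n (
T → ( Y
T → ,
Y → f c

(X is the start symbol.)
X → n X'
X' → ε
X' → f T
X' → (
T → ( Y
T → ,
Y → f c

Left-factoring transforms A → αβ₁ | αβ₂ into A → αA' and A' → β₁ | β₂
(α is the longest common prefix among the alternatives). Repeat until
no nonterminal has two alternatives with a common prefix.

Round 1: X has alternatives sharing prefix 'n'. Introduce X': X → n X'
  Add: X' → ε
  Add: X' → f T
  Add: X' → (

No remaining common prefixes — done.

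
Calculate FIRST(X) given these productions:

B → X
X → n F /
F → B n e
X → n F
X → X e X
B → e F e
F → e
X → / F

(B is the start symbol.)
To compute FIRST(X), examine every production with X on the left-hand side, reading each right-hand side left to right until a non-nullable symbol is reached.

From X → n F /:
  - n is a terminal: add 'n' and stop
From X → n F:
  - n is a terminal: add 'n' and stop
From X → X e X:
  - X is the symbol being defined: contributes nothing new
    X is not nullable, so stop
From X → / F:
  - '/' is a terminal: add '/' and stop

Collecting: FIRST(X) = { '/', 'n' }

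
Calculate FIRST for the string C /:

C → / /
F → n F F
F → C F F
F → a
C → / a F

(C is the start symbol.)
FIRST sets of the non-terminals involved (from the grammar, by fixed-point iteration):
  FIRST(C) = { '/' }

To compute FIRST(C /), process the symbols left to right:
Symbol C is a non-terminal. Add FIRST(C) \ {ε} = { '/' }
C is not nullable (ε ∉ FIRST(C)), so stop here.
FIRST(C /) = { '/' }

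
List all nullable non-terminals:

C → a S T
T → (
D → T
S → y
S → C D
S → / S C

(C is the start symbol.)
None

A non-terminal is nullable if it can derive ε (the empty string): either it has an ε-production, or it has a production whose right-hand side consists entirely of nullable non-terminals.

There are no ε-productions, so no non-terminal can derive ε.
No non-terminals are nullable.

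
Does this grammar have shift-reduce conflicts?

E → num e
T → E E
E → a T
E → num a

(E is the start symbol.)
Augment with E' → E and build the canonical LR(0) collection (I0 = CLOSURE({[E' → . E]}), then GOTO on every symbol after a dot until no new states appear). It has 9 states:
  I0: { [E → . a T], [E → . num a], [E → . num e], [E' → . E] }  — shift
  I1: { [E' → E .] }  — accept
  I2: { [E → . a T], [E → . num a], [E → . num e], [E → a . T], [T → . E E] }  — shift
  I3: { [E → num . a], [E → num . e] }  — shift
  I4: { [E → num a .] }  — reduce
  I5: { [E → num e .] }  — reduce
  I6: { [E → . a T], [E → . num a], [E → . num e], [T → E . E] }  — shift
  I7: { [E → a T .] }  — reduce
  I8: { [T → E E .] }  — reduce

No state contains both a complete item and a shift item.

Answer: No shift-reduce conflicts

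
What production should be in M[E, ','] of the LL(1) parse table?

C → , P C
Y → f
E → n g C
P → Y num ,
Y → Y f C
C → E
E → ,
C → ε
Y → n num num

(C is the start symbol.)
E → ,

To find M[E, ','], we find productions for E where ',' is in the predict set (PREDICT(N → α) = (FIRST(α) \ {ε}) ∪ (FOLLOW(N) if α ⇒* ε)).

E → n g C: PREDICT = { 'n' }
E → ,: PREDICT = { ',' }
  ',' is in predict set, so this production goes in M[E, ',']

M[E, ','] = E → ,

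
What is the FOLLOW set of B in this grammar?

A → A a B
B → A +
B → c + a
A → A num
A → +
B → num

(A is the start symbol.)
{ $, '+', 'a', 'num' }

To compute FOLLOW(B), find every occurrence of B on a right-hand side N → α B β: add FIRST(β) \ {ε}, and if β is empty or nullable also add FOLLOW(N). Iterate to a fixed point.

In A → A a B: B is at the end, add FOLLOW(A)

The FOLLOW sets referred to above (computed the same way, to a fixed point):
  FOLLOW(A) = { $, '+', 'a', 'num' }

Taking the union: FOLLOW(B) = { $, '+', 'a', 'num' }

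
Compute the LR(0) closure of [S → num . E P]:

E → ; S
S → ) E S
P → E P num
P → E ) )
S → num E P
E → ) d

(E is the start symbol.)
{ [E → . ) d], [E → . ; S], [S → num . E P] }

To compute CLOSURE, for each item [A → α.Bβ] where B is a non-terminal, add [B → .γ] for all productions B → γ; repeat for the newly added items until nothing changes.

Start with: [S → num . E P]
  [S → num . E P] has the dot before E: add [E → . ; S], [E → . ) d]
No further items can be added.

CLOSURE = { [E → . ) d], [E → . ; S], [S → num . E P] }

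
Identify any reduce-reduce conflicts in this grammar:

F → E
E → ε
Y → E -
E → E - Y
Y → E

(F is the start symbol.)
Augment with F' → F and build the canonical LR(0) collection (I0 = CLOSURE({[F' → . F]}), then GOTO on every symbol after a dot until no new states appear). It has 7 states:
  I0: { [E → . E - Y], [E → .], [F → . E], [F' → . F] }  — reduce
  I1: { [E → E . - Y], [F → E .] }  — shift, reduce
  I2: { [F' → F .] }  — accept
  I3: { [E → . E - Y], [E → .], [E → E - . Y], [Y → . E -], [Y → . E] }  — reduce
  I4: { [E → E . - Y], [Y → E . -], [Y → E .] }  — shift, reduce
  I5: { [E → E - Y .] }  — reduce
  I6: { [E → . E - Y], [E → .], [E → E - . Y], [Y → . E -], [Y → . E], [Y → E - .] }  — 2 reduces

I6 contains complete items [E → .], [Y → E - .] — reduce-reduce conflict.

Answer: Yes — I6: [E → .] vs [Y → E - .]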